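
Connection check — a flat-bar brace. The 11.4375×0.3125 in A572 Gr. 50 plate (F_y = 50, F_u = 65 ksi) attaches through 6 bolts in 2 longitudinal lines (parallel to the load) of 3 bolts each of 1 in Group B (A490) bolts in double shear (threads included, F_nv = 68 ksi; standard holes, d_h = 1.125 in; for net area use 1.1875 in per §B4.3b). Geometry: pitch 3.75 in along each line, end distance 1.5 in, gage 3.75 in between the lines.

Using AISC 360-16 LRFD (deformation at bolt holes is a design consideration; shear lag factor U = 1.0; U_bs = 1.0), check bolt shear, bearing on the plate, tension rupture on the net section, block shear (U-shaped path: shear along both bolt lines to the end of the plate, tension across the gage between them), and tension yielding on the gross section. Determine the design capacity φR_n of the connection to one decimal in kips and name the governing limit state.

138.1 kips (net-section rupture governs)

Bolt shear: A_b = π(1)²/4 = 0.7854 in². φR_n = 0.75 × 68 × 0.7854 × 6 × 2 = 480.7 kips.
Bearing (0.3125 in plate, F_u = 65 ksi): end bolts L_c = 1.5 − 1.125/2 = 0.9375, R_n = min(1.2×0.9375×0.3125×65, 2.4×1×0.3125×65) = 22.852 kips/bolt; interior L_c = 3.75 − 1.125 = 2.625, R_n = 48.75 kips/bolt. φR_n = 0.75 × (2×22.852 + 4×48.75) = 180.5 kips.
Tension rupture (net): A_n = (11.4375 − 2×1.1875)×0.3125 = 2.832 in² (U = 1.0, A_e = A_n). φR_n = 0.75 × 65 × 2.832 = 138.1 kips.
Block shear: shear path 2×[1.5+2×3.75] = 2×9 in, A_gv = 5.625, A_nv = 2×(9 − 2.5×1.1875)×0.3125 = 3.7695 in²; tension across gage: (3.75 − 1×1.1875)×0.3125 = 0.80078 in². R_n = min(0.6×65×3.7695, 0.6×50×5.625) + 1.0×65×0.80078 = min(147.01, 168.75) + 52.051 = 199.06 kips. φR_n = 0.75 × 199.06 = 149.3 kips.
Tension yield (gross): A_g = 11.4375×0.3125 = 3.5742 in². φR_n = 0.90 × 50 × 3.5742 = 160.8 kips.
Governing: min(480.7, 180.5, 138.1, 149.3, 160.8) = 138.1 kips → net-section rupture.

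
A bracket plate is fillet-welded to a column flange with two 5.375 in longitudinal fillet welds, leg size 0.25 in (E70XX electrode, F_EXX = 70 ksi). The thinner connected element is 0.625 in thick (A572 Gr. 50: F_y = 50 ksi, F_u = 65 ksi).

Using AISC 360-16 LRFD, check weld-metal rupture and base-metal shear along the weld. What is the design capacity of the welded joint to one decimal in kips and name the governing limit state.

59.9 kips (weld metal governs)

Weld metal: throat = 0.707×0.25 = 0.17675 in, L = 2×5.375 = 10.75 in. φR_n = 0.75 × 0.6 × 70 × 0.17675 × 10.75 = 59.9 kips.
Base metal shear (0.625 in plate): yield φR_n = 1.0×0.6×50×0.625×10.75 = 201.6 kips; rupture φR_n = 0.75×0.6×65×0.625×10.75 = 196.5 kips; take 196.5 kips (rupture).
Governing: min(59.9, 196.5) = 59.9 kips → weld metal.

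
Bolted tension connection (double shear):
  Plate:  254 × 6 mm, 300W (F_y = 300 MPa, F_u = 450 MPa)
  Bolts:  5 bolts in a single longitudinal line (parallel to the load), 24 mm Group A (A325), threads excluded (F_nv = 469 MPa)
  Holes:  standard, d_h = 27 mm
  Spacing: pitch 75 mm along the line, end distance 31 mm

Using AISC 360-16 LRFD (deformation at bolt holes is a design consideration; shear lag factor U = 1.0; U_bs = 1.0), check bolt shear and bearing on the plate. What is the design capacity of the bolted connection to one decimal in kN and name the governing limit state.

Bolt shear: A_b = π(24)²/4 = 452.39 mm². φR_n = 0.75 × 469 × 452.39 × 5 × 2 = 1591.3 kN.
Bearing (6 mm plate, F_u = 450 MPa): end bolts L_c = 31 − 27/2 = 17.5, R_n = min(1.2×17.5×6×450, 2.4×24×6×450) = 56.7 kN/bolt; interior L_c = 75 − 27 = 48, R_n = 155.52 kN/bolt. φR_n = 0.75 × (1×56.7 + 4×155.52) = 509.1 kN.
Governing: min(1591.3, 509.1) = 509.1 kN → bearing.

509.1 kN (bearing governs)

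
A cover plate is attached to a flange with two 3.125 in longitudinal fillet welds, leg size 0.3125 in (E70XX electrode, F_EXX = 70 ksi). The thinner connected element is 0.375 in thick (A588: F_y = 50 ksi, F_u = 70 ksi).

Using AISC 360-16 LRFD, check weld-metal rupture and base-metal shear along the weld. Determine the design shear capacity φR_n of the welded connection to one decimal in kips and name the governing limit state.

43.5 kips (weld metal governs)

Weld metal: throat = 0.707×0.3125 = 0.22094 in, L = 2×3.125 = 6.25 in. φR_n = 0.75 × 0.6 × 70 × 0.22094 × 6.25 = 43.5 kips.
Base metal shear (0.375 in plate): yield φR_n = 1.0×0.6×50×0.375×6.25 = 70.3 kips; rupture φR_n = 0.75×0.6×70×0.375×6.25 = 73.8 kips; take 70.3 kips (yield).
Governing: min(43.5, 70.3) = 43.5 kips → weld metal.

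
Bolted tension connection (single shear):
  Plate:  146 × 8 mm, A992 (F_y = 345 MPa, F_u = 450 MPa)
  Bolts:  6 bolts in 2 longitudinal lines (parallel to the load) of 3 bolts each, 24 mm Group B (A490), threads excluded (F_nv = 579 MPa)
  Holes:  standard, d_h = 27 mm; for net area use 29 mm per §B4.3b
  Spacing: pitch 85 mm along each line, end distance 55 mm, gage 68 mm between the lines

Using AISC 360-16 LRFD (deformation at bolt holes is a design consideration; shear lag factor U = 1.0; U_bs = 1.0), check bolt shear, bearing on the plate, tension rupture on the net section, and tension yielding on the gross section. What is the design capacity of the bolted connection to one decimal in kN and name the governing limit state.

237.6 kN (net-section rupture governs)

Bolt shear: A_b = π(24)²/4 = 452.39 mm². φR_n = 0.75 × 579 × 452.39 × 6 × 1 = 1178.7 kN.
Bearing (8 mm plate, F_u = 450 MPa): end bolts L_c = 55 − 27/2 = 41.5, R_n = min(1.2×41.5×8×450, 2.4×24×8×450) = 179.28 kN/bolt; interior L_c = 85 − 27 = 58, R_n = 207.36 kN/bolt. φR_n = 0.75 × (2×179.28 + 4×207.36) = 891.0 kN.
Tension rupture (net): A_n = (146 − 2×29)×8 = 704 mm² (U = 1.0, A_e = A_n). φR_n = 0.75 × 450 × 704 = 237.6 kN.
Tension yield (gross): A_g = 146×8 = 1168 mm². φR_n = 0.90 × 345 × 1168 = 362.7 kN.
Governing: min(1178.7, 891.0, 237.6, 362.7) = 237.6 kN → net-section rupture.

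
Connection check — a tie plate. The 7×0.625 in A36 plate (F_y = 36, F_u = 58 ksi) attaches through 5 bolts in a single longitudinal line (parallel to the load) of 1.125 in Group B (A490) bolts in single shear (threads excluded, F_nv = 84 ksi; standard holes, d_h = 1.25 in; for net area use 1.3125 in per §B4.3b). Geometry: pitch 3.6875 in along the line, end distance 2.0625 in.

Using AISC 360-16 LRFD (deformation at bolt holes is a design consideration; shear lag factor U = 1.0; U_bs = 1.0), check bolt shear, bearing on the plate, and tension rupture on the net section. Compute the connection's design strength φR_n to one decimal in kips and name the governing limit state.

154.6 kips (net-section rupture governs)

Bolt shear: A_b = π(1.125)²/4 = 0.99402 in². φR_n = 0.75 × 84 × 0.99402 × 5 × 1 = 313.1 kips.
Bearing (0.625 in plate, F_u = 58 ksi): end bolts L_c = 2.0625 − 1.25/2 = 1.4375, R_n = min(1.2×1.4375×0.625×58, 2.4×1.125×0.625×58) = 62.531 kips/bolt; interior L_c = 3.6875 − 1.25 = 2.4375, R_n = 97.875 kips/bolt. φR_n = 0.75 × (1×62.531 + 4×97.875) = 340.5 kips.
Tension rupture (net): A_n = (7 − 1×1.3125)×0.625 = 3.5547 in² (U = 1.0, A_e = A_n). φR_n = 0.75 × 58 × 3.5547 = 154.6 kips.
Governing: min(313.1, 340.5, 154.6) = 154.6 kips → net-section rupture.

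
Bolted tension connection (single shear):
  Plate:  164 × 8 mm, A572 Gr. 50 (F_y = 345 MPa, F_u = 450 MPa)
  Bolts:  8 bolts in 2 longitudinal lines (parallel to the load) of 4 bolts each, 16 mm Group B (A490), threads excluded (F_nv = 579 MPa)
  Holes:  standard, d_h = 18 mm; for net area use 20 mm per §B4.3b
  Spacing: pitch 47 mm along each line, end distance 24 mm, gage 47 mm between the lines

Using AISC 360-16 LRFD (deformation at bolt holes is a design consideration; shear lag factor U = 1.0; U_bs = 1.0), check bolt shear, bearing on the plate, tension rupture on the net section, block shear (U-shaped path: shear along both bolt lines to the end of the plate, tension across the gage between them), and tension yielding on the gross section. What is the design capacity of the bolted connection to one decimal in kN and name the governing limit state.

Bolt shear: A_b = π(16)²/4 = 201.06 mm². φR_n = 0.75 × 579 × 201.06 × 8 × 1 = 698.5 kN.
Bearing (8 mm plate, F_u = 450 MPa): end bolts L_c = 24 − 18/2 = 15, R_n = min(1.2×15×8×450, 2.4×16×8×450) = 64.8 kN/bolt; interior L_c = 47 − 18 = 29, R_n = 125.28 kN/bolt. φR_n = 0.75 × (2×64.8 + 6×125.28) = 661.0 kN.
Tension rupture (net): A_n = (164 − 2×20)×8 = 992 mm² (U = 1.0, A_e = A_n). φR_n = 0.75 × 450 × 992 = 334.8 kN.
Block shear: shear path 2×[24+3×47] = 2×165 mm, A_gv = 2640, A_nv = 2×(165 − 3.5×20)×8 = 1520 mm²; tension across gage: (47 − 1×20)×8 = 216 mm². R_n = min(0.6×450×1520, 0.6×345×2640) + 1.0×450×216 = min(410.4, 546.48) + 97.2 = 507.6 kN. φR_n = 0.75 × 507.6 = 380.7 kN.
Tension yield (gross): A_g = 164×8 = 1312 mm². φR_n = 0.90 × 345 × 1312 = 407.4 kN.
Governing: min(698.5, 661.0, 334.8, 380.7, 407.4) = 334.8 kN → net-section rupture.

334.8 kN (net-section rupture governs)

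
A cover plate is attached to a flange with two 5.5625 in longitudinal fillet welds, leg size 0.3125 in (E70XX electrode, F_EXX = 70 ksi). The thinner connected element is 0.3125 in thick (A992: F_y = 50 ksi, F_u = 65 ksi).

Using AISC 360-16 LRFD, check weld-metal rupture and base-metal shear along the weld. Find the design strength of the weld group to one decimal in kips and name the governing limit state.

77.4 kips (weld metal governs)

Weld metal: throat = 0.707×0.3125 = 0.22094 in, L = 2×5.5625 = 11.125 in. φR_n = 0.75 × 0.6 × 70 × 0.22094 × 11.125 = 77.4 kips.
Base metal shear (0.3125 in plate): yield φR_n = 1.0×0.6×50×0.3125×11.125 = 104.3 kips; rupture φR_n = 0.75×0.6×65×0.3125×11.125 = 101.7 kips; take 101.7 kips (rupture).
Governing: min(77.4, 101.7) = 77.4 kips → weld metal.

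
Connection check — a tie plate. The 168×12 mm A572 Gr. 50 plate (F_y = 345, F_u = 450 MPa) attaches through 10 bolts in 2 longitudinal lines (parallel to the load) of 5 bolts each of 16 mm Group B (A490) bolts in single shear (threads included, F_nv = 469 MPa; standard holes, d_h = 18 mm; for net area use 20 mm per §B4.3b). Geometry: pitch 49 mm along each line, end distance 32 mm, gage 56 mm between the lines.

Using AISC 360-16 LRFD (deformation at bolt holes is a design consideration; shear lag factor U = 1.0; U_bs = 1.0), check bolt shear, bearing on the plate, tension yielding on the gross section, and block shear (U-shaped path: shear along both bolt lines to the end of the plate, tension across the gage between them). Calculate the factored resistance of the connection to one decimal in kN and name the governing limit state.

Bolt shear: A_b = π(16)²/4 = 201.06 mm². φR_n = 0.75 × 469 × 201.06 × 10 × 1 = 707.2 kN.
Bearing (12 mm plate, F_u = 450 MPa): end bolts L_c = 32 − 18/2 = 23, R_n = min(1.2×23×12×450, 2.4×16×12×450) = 149.04 kN/bolt; interior L_c = 49 − 18 = 31, R_n = 200.88 kN/bolt. φR_n = 0.75 × (2×149.04 + 8×200.88) = 1428.8 kN.
Tension yield (gross): A_g = 168×12 = 2016 mm². φR_n = 0.90 × 345 × 2016 = 626.0 kN.
Block shear: shear path 2×[32+4×49] = 2×228 mm, A_gv = 5472, A_nv = 2×(228 − 4.5×20)×12 = 3312 mm²; tension across gage: (56 − 1×20)×12 = 432 mm². R_n = min(0.6×450×3312, 0.6×345×5472) + 1.0×450×432 = min(894.24, 1132.7) + 194.4 = 1088.6 kN. φR_n = 0.75 × 1088.6 = 816.5 kN.
Governing: min(707.2, 1428.8, 626.0, 816.5) = 626.0 kN → gross-section yield.

626.0 kN (gross-section yield governs)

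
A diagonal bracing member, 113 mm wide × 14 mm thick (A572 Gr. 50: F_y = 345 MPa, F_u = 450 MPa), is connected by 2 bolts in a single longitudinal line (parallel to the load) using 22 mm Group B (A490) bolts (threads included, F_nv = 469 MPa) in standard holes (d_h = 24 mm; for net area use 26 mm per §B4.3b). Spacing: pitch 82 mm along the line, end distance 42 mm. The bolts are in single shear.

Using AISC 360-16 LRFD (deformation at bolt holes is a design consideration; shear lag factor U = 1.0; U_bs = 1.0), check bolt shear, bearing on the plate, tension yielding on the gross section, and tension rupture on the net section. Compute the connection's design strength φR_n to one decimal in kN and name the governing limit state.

267.4 kN (bolt shear governs)

Bolt shear: A_b = π(22)²/4 = 380.13 mm². φR_n = 0.75 × 469 × 380.13 × 2 × 1 = 267.4 kN.
Bearing (14 mm plate, F_u = 450 MPa): end bolts L_c = 42 − 24/2 = 30, R_n = min(1.2×30×14×450, 2.4×22×14×450) = 226.8 kN/bolt; interior L_c = 82 − 24 = 58, R_n = 332.64 kN/bolt. φR_n = 0.75 × (1×226.8 + 1×332.64) = 419.6 kN.
Tension yield (gross): A_g = 113×14 = 1582 mm². φR_n = 0.90 × 345 × 1582 = 491.2 kN.
Tension rupture (net): A_n = (113 − 1×26)×14 = 1218 mm² (U = 1.0, A_e = A_n). φR_n = 0.75 × 450 × 1218 = 411.1 kN.
Governing: min(267.4, 419.6, 491.2, 411.1) = 267.4 kN → bolt shear.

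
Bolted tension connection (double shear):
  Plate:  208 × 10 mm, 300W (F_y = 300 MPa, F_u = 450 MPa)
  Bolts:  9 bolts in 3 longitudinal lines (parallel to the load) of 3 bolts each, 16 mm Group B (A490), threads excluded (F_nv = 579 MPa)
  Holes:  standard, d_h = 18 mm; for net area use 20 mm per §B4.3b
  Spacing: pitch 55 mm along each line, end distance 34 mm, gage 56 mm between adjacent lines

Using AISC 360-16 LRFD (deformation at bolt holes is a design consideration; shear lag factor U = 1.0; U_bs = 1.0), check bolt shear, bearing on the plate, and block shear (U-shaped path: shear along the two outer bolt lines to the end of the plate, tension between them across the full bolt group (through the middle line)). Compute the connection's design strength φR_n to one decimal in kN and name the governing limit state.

Bolt shear: A_b = π(16)²/4 = 201.06 mm². φR_n = 0.75 × 579 × 201.06 × 9 × 2 = 1571.6 kN.
Bearing (10 mm plate, F_u = 450 MPa): end bolts L_c = 34 − 18/2 = 25, R_n = min(1.2×25×10×450, 2.4×16×10×450) = 135 kN/bolt; interior L_c = 55 − 18 = 37, R_n = 172.8 kN/bolt. φR_n = 0.75 × (3×135 + 6×172.8) = 1081.4 kN.
Block shear: shear path 2×[34+2×55] = 2×144 mm, A_gv = 2880, A_nv = 2×(144 − 2.5×20)×10 = 1880 mm²; tension across gage: (112 − 2×20)×10 = 720 mm². R_n = min(0.6×450×1880, 0.6×300×2880) + 1.0×450×720 = min(507.6, 518.4) + 324 = 831.6 kN. φR_n = 0.75 × 831.6 = 623.7 kN.
Governing: min(1571.6, 1081.4, 623.7) = 623.7 kN → block shear.

623.7 kN (block shear governs)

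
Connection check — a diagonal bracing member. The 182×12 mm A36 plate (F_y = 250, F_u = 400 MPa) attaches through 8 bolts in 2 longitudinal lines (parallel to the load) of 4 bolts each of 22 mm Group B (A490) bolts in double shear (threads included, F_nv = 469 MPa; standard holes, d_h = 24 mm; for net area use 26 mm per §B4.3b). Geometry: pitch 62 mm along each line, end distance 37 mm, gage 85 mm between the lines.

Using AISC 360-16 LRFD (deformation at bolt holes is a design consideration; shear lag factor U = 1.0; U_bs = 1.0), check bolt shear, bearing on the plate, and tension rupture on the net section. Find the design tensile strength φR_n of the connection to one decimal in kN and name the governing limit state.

468.0 kN (net-section rupture governs)

Bolt shear: A_b = π(22)²/4 = 380.13 mm². φR_n = 0.75 × 469 × 380.13 × 8 × 2 = 2139.4 kN.
Bearing (12 mm plate, F_u = 400 MPa): end bolts L_c = 37 − 24/2 = 25, R_n = min(1.2×25×12×400, 2.4×22×12×400) = 144 kN/bolt; interior L_c = 62 − 24 = 38, R_n = 218.88 kN/bolt. φR_n = 0.75 × (2×144 + 6×218.88) = 1201.0 kN.
Tension rupture (net): A_n = (182 − 2×26)×12 = 1560 mm² (U = 1.0, A_e = A_n). φR_n = 0.75 × 400 × 1560 = 468.0 kN.
Governing: min(2139.4, 1201.0, 468.0) = 468.0 kN → net-section rupture.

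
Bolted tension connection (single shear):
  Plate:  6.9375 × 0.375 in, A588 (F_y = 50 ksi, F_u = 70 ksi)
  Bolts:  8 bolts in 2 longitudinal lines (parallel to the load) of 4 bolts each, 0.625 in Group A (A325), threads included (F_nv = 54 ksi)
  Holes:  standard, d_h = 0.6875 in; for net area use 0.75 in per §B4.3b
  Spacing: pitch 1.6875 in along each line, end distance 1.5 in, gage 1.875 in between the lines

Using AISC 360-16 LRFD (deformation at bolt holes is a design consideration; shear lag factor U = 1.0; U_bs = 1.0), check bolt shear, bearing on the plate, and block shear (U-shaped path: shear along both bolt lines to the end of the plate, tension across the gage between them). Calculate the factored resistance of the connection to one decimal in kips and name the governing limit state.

99.4 kips (bolt shear governs)

Bolt shear: A_b = π(0.625)²/4 = 0.3068 in². φR_n = 0.75 × 54 × 0.3068 × 8 × 1 = 99.4 kips.
Bearing (0.375 in plate, F_u = 70 ksi): end bolts L_c = 1.5 − 0.6875/2 = 1.15625, R_n = min(1.2×1.15625×0.375×70, 2.4×0.625×0.375×70) = 36.422 kips/bolt; interior L_c = 1.6875 − 0.6875 = 1, R_n = 31.5 kips/bolt. φR_n = 0.75 × (2×36.422 + 6×31.5) = 196.4 kips.
Block shear: shear path 2×[1.5+3×1.6875] = 2×6.5625 in, A_gv = 4.9219, A_nv = 2×(6.5625 − 3.5×0.75)×0.375 = 2.9531 in²; tension across gage: (1.875 − 1×0.75)×0.375 = 0.42188 in². R_n = min(0.6×70×2.9531, 0.6×50×4.9219) + 1.0×70×0.42188 = min(124.03, 147.66) + 29.532 = 153.56 kips. φR_n = 0.75 × 153.56 = 115.2 kips.
Governing: min(99.4, 196.4, 115.2) = 99.4 kips → bolt shear.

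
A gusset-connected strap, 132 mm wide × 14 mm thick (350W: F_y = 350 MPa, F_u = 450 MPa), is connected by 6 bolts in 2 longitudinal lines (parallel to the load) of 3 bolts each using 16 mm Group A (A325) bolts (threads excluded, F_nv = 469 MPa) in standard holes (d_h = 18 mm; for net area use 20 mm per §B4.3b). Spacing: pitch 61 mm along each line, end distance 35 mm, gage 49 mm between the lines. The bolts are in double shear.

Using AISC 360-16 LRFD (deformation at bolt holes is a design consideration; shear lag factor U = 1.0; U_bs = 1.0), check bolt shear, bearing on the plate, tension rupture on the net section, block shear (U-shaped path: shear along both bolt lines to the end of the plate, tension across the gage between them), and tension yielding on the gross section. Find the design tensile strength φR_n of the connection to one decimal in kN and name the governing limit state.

Bolt shear: A_b = π(16)²/4 = 201.06 mm². φR_n = 0.75 × 469 × 201.06 × 6 × 2 = 848.7 kN.
Bearing (14 mm plate, F_u = 450 MPa): end bolts L_c = 35 − 18/2 = 26, R_n = min(1.2×26×14×450, 2.4×16×14×450) = 196.56 kN/bolt; interior L_c = 61 − 18 = 43, R_n = 241.92 kN/bolt. φR_n = 0.75 × (2×196.56 + 4×241.92) = 1020.6 kN.
Tension rupture (net): A_n = (132 − 2×20)×14 = 1288 mm² (U = 1.0, A_e = A_n). φR_n = 0.75 × 450 × 1288 = 434.7 kN.
Block shear: shear path 2×[35+2×61] = 2×157 mm, A_gv = 4396, A_nv = 2×(157 − 2.5×20)×14 = 2996 mm²; tension across gage: (49 − 1×20)×14 = 406 mm². R_n = min(0.6×450×2996, 0.6×350×4396) + 1.0×450×406 = min(808.92, 923.16) + 182.7 = 991.62 kN. φR_n = 0.75 × 991.62 = 743.7 kN.
Tension yield (gross): A_g = 132×14 = 1848 mm². φR_n = 0.90 × 350 × 1848 = 582.1 kN.
Governing: min(848.7, 1020.6, 434.7, 743.7, 582.1) = 434.7 kN → net-section rupture.

434.7 kN (net-section rupture governs)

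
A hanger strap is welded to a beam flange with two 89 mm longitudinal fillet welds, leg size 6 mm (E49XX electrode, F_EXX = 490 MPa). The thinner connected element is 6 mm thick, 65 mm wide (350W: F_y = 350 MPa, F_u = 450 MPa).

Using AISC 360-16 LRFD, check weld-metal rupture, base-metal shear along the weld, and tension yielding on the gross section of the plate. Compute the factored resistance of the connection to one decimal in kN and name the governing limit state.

Weld metal: throat = 0.707×6 = 4.242 mm, L = 2×89 = 178 mm. φR_n = 0.75 × 0.6 × 490 × 4.242 × 178 = 166.5 kN.
Base metal shear (6 mm plate): yield φR_n = 1.0×0.6×350×6×178 = 224.3 kN; rupture φR_n = 0.75×0.6×450×6×178 = 216.3 kN; take 216.3 kN (rupture).
Tension yield (gross): A_g = 65×6 = 390 mm². φR_n = 0.90 × 350 × 390 = 122.9 kN.
Governing: min(166.5, 216.3, 122.9) = 122.9 kN → gross-section yield.

122.9 kN (gross-section yield governs)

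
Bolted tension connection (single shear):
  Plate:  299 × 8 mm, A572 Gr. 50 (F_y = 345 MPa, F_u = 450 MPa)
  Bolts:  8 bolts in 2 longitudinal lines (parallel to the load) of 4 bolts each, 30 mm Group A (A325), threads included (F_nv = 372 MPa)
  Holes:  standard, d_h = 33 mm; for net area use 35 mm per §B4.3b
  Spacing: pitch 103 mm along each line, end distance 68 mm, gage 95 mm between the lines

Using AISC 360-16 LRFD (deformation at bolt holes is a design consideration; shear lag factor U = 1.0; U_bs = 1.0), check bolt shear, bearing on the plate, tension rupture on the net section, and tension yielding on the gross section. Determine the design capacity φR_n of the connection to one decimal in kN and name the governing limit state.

Bolt shear: A_b = π(30)²/4 = 706.86 mm². φR_n = 0.75 × 372 × 706.86 × 8 × 1 = 1577.7 kN.
Bearing (8 mm plate, F_u = 450 MPa): end bolts L_c = 68 − 33/2 = 51.5, R_n = min(1.2×51.5×8×450, 2.4×30×8×450) = 222.48 kN/bolt; interior L_c = 103 − 33 = 70, R_n = 259.2 kN/bolt. φR_n = 0.75 × (2×222.48 + 6×259.2) = 1500.1 kN.
Tension rupture (net): A_n = (299 − 2×35)×8 = 1832 mm² (U = 1.0, A_e = A_n). φR_n = 0.75 × 450 × 1832 = 618.3 kN.
Tension yield (gross): A_g = 299×8 = 2392 mm². φR_n = 0.90 × 345 × 2392 = 742.7 kN.
Governing: min(1577.7, 1500.1, 618.3, 742.7) = 618.3 kN → net-section rupture.

618.3 kN (net-section rupture governs)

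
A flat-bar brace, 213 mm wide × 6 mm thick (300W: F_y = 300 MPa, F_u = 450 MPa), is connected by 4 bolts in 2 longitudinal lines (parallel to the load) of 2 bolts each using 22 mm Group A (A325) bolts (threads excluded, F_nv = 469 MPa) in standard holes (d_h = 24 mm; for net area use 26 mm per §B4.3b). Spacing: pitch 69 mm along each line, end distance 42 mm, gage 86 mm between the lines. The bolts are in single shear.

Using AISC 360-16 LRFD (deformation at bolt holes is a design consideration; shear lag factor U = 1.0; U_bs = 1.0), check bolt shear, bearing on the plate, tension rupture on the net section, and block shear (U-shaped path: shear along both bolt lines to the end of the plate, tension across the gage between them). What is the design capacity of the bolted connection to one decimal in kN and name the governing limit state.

Bolt shear: A_b = π(22)²/4 = 380.13 mm². φR_n = 0.75 × 469 × 380.13 × 4 × 1 = 534.8 kN.
Bearing (6 mm plate, F_u = 450 MPa): end bolts L_c = 42 − 24/2 = 30, R_n = min(1.2×30×6×450, 2.4×22×6×450) = 97.2 kN/bolt; interior L_c = 69 − 24 = 45, R_n = 142.56 kN/bolt. φR_n = 0.75 × (2×97.2 + 2×142.56) = 359.6 kN.
Tension rupture (net): A_n = (213 − 2×26)×6 = 966 mm² (U = 1.0, A_e = A_n). φR_n = 0.75 × 450 × 966 = 326.0 kN.
Block shear: shear path 2×[42+1×69] = 2×111 mm, A_gv = 1332, A_nv = 2×(111 − 1.5×26)×6 = 864 mm²; tension across gage: (86 − 1×26)×6 = 360 mm². R_n = min(0.6×450×864, 0.6×300×1332) + 1.0×450×360 = min(233.28, 239.76) + 162 = 395.28 kN. φR_n = 0.75 × 395.28 = 296.5 kN.
Governing: min(534.8, 359.6, 326.0, 296.5) = 296.5 kN → block shear.

296.5 kN (block shear governs)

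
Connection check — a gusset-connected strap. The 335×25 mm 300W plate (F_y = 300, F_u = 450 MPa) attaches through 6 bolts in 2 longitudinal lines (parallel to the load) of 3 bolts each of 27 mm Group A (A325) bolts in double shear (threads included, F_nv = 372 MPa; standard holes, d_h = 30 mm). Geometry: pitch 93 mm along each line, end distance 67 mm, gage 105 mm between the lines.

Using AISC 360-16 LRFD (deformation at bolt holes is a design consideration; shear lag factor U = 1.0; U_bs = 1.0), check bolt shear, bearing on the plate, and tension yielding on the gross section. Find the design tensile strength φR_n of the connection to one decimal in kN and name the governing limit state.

1916.9 kN (bolt shear governs)

Bolt shear: A_b = π(27)²/4 = 572.56 mm². φR_n = 0.75 × 372 × 572.56 × 6 × 2 = 1916.9 kN.
Bearing (25 mm plate, F_u = 450 MPa): end bolts L_c = 67 − 30/2 = 52, R_n = min(1.2×52×25×450, 2.4×27×25×450) = 702 kN/bolt; interior L_c = 93 − 30 = 63, R_n = 729 kN/bolt. φR_n = 0.75 × (2×702 + 4×729) = 3240.0 kN.
Tension yield (gross): A_g = 335×25 = 8375 mm². φR_n = 0.90 × 300 × 8375 = 2261.3 kN.
Governing: min(1916.9, 3240.0, 2261.3) = 1916.9 kN → bolt shear.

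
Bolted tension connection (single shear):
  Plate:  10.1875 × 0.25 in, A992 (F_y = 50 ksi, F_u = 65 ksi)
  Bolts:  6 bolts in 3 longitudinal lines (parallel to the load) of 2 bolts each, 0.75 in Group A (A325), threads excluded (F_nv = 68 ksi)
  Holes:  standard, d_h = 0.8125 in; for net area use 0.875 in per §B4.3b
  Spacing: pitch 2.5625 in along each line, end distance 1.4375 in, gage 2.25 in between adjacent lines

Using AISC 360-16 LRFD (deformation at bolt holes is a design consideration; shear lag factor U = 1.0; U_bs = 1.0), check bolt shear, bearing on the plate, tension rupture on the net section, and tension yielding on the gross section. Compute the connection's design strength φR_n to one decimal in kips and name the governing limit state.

92.2 kips (net-section rupture governs)

Bolt shear: A_b = π(0.75)²/4 = 0.44179 in². φR_n = 0.75 × 68 × 0.44179 × 6 × 1 = 135.2 kips.
Bearing (0.25 in plate, F_u = 65 ksi): end bolts L_c = 1.4375 − 0.8125/2 = 1.03125, R_n = min(1.2×1.03125×0.25×65, 2.4×0.75×0.25×65) = 20.109 kips/bolt; interior L_c = 2.5625 − 0.8125 = 1.75, R_n = 29.25 kips/bolt. φR_n = 0.75 × (3×20.109 + 3×29.25) = 111.1 kips.
Tension rupture (net): A_n = (10.1875 − 3×0.875)×0.25 = 1.8906 in² (U = 1.0, A_e = A_n). φR_n = 0.75 × 65 × 1.8906 = 92.2 kips.
Tension yield (gross): A_g = 10.1875×0.25 = 2.5469 in². φR_n = 0.90 × 50 × 2.5469 = 114.6 kips.
Governing: min(135.2, 111.1, 92.2, 114.6) = 92.2 kips → net-section rupture.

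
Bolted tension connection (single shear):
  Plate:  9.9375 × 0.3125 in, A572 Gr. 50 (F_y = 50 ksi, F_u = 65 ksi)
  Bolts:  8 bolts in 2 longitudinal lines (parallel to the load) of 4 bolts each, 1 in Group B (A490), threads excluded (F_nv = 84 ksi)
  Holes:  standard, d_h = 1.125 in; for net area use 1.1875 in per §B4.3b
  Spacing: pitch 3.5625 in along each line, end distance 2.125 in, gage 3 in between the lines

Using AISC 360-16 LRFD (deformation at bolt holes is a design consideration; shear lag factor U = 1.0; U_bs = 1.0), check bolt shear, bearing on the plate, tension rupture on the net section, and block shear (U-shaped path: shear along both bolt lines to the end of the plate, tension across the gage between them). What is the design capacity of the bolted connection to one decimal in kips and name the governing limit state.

115.2 kips (net-section rupture governs)

Bolt shear: A_b = π(1)²/4 = 0.7854 in². φR_n = 0.75 × 84 × 0.7854 × 8 × 1 = 395.8 kips.
Bearing (0.3125 in plate, F_u = 65 ksi): end bolts L_c = 2.125 − 1.125/2 = 1.5625, R_n = min(1.2×1.5625×0.3125×65, 2.4×1×0.3125×65) = 38.086 kips/bolt; interior L_c = 3.5625 − 1.125 = 2.4375, R_n = 48.75 kips/bolt. φR_n = 0.75 × (2×38.086 + 6×48.75) = 276.5 kips.
Tension rupture (net): A_n = (9.9375 − 2×1.1875)×0.3125 = 2.3633 in² (U = 1.0, A_e = A_n). φR_n = 0.75 × 65 × 2.3633 = 115.2 kips.
Block shear: shear path 2×[2.125+3×3.5625] = 2×12.8125 in, A_gv = 8.0078, A_nv = 2×(12.8125 − 3.5×1.1875)×0.3125 = 5.4102 in²; tension across gage: (3 − 1×1.1875)×0.3125 = 0.56641 in². R_n = min(0.6×65×5.4102, 0.6×50×8.0078) + 1.0×65×0.56641 = min(211, 240.23) + 36.817 = 247.82 kips. φR_n = 0.75 × 247.82 = 185.9 kips.
Governing: min(395.8, 276.5, 115.2, 185.9) = 115.2 kips → net-section rupture.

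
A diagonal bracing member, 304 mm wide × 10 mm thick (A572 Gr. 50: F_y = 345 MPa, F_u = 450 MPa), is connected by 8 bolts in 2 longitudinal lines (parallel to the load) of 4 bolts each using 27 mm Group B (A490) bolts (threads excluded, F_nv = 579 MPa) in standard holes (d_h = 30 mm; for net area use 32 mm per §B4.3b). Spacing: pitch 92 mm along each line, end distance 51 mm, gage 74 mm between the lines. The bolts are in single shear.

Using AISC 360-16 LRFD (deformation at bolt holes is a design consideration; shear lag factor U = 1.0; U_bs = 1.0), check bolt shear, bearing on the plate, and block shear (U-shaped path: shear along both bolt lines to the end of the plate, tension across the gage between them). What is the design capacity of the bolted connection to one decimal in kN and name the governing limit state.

Bolt shear: A_b = π(27)²/4 = 572.56 mm². φR_n = 0.75 × 579 × 572.56 × 8 × 1 = 1989.1 kN.
Bearing (10 mm plate, F_u = 450 MPa): end bolts L_c = 51 − 30/2 = 36, R_n = min(1.2×36×10×450, 2.4×27×10×450) = 194.4 kN/bolt; interior L_c = 92 − 30 = 62, R_n = 291.6 kN/bolt. φR_n = 0.75 × (2×194.4 + 6×291.6) = 1603.8 kN.
Block shear: shear path 2×[51+3×92] = 2×327 mm, A_gv = 6540, A_nv = 2×(327 − 3.5×32)×10 = 4300 mm²; tension across gage: (74 − 1×32)×10 = 420 mm². R_n = min(0.6×450×4300, 0.6×345×6540) + 1.0×450×420 = min(1161, 1353.8) + 189 = 1350 kN. φR_n = 0.75 × 1350 = 1012.5 kN.
Governing: min(1989.1, 1603.8, 1012.5) = 1012.5 kN → block shear.

1012.5 kN (block shear governs)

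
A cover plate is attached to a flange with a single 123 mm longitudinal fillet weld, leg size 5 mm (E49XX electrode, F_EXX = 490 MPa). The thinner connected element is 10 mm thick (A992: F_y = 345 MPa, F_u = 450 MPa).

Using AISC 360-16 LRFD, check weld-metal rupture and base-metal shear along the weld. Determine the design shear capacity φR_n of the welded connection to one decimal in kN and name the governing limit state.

95.9 kN (weld metal governs)

Weld metal: throat = 0.707×5 = 3.535 mm, L = 123 mm. φR_n = 0.75 × 0.6 × 490 × 3.535 × 123 = 95.9 kN.
Base metal shear (10 mm plate): yield φR_n = 1.0×0.6×345×10×123 = 254.6 kN; rupture φR_n = 0.75×0.6×450×10×123 = 249.1 kN; take 249.1 kN (rupture).
Governing: min(95.9, 249.1) = 95.9 kN → weld metal.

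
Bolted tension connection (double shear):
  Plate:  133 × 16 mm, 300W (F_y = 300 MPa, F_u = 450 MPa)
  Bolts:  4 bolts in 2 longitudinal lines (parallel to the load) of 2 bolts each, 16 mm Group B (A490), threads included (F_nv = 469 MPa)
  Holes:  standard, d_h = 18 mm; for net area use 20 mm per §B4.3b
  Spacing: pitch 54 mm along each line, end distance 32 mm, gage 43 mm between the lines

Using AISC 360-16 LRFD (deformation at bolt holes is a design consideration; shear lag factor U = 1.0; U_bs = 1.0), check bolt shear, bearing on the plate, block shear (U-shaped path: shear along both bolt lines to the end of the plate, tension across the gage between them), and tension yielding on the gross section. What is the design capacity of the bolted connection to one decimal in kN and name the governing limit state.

Bolt shear: A_b = π(16)²/4 = 201.06 mm². φR_n = 0.75 × 469 × 201.06 × 4 × 2 = 565.8 kN.
Bearing (16 mm plate, F_u = 450 MPa): end bolts L_c = 32 − 18/2 = 23, R_n = min(1.2×23×16×450, 2.4×16×16×450) = 198.72 kN/bolt; interior L_c = 54 − 18 = 36, R_n = 276.48 kN/bolt. φR_n = 0.75 × (2×198.72 + 2×276.48) = 712.8 kN.
Block shear: shear path 2×[32+1×54] = 2×86 mm, A_gv = 2752, A_nv = 2×(86 − 1.5×20)×16 = 1792 mm²; tension across gage: (43 − 1×20)×16 = 368 mm². R_n = min(0.6×450×1792, 0.6×300×2752) + 1.0×450×368 = min(483.84, 495.36) + 165.6 = 649.44 kN. φR_n = 0.75 × 649.44 = 487.1 kN.
Tension yield (gross): A_g = 133×16 = 2128 mm². φR_n = 0.90 × 300 × 2128 = 574.6 kN.
Governing: min(565.8, 712.8, 487.1, 574.6) = 487.1 kN → block shear.

487.1 kN (block shear governs)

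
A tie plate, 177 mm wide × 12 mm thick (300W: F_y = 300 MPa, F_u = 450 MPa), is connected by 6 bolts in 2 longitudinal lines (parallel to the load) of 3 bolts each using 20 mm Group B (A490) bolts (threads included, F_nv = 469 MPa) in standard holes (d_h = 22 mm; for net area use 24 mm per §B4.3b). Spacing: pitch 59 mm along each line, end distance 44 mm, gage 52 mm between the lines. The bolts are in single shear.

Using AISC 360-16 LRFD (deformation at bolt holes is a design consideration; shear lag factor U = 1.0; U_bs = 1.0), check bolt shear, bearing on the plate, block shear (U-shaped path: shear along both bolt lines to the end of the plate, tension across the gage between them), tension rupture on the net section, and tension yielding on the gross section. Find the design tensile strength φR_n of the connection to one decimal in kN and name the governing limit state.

Bolt shear: A_b = π(20)²/4 = 314.16 mm². φR_n = 0.75 × 469 × 314.16 × 6 × 1 = 663.0 kN.
Bearing (12 mm plate, F_u = 450 MPa): end bolts L_c = 44 − 22/2 = 33, R_n = min(1.2×33×12×450, 2.4×20×12×450) = 213.84 kN/bolt; interior L_c = 59 − 22 = 37, R_n = 239.76 kN/bolt. φR_n = 0.75 × (2×213.84 + 4×239.76) = 1040.0 kN.
Block shear: shear path 2×[44+2×59] = 2×162 mm, A_gv = 3888, A_nv = 2×(162 − 2.5×24)×12 = 2448 mm²; tension across gage: (52 − 1×24)×12 = 336 mm². R_n = min(0.6×450×2448, 0.6×300×3888) + 1.0×450×336 = min(660.96, 699.84) + 151.2 = 812.16 kN. φR_n = 0.75 × 812.16 = 609.1 kN.
Tension rupture (net): A_n = (177 − 2×24)×12 = 1548 mm² (U = 1.0, A_e = A_n). φR_n = 0.75 × 450 × 1548 = 522.5 kN.
Tension yield (gross): A_g = 177×12 = 2124 mm². φR_n = 0.90 × 300 × 2124 = 573.5 kN.
Governing: min(663.0, 1040.0, 609.1, 522.5, 573.5) = 522.5 kN → net-section rupture.

522.5 kN (net-section rupture governs)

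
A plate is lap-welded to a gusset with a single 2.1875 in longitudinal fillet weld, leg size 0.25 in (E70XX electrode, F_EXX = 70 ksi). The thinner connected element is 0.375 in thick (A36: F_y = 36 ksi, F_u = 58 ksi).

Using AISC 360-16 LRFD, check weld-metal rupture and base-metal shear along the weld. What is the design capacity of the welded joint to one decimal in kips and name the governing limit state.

12.2 kips (weld metal governs)

Weld metal: throat = 0.707×0.25 = 0.17675 in, L = 2.1875 in. φR_n = 0.75 × 0.6 × 70 × 0.17675 × 2.1875 = 12.2 kips.
Base metal shear (0.375 in plate): yield φR_n = 1.0×0.6×36×0.375×2.1875 = 17.7 kips; rupture φR_n = 0.75×0.6×58×0.375×2.1875 = 21.4 kips; take 17.7 kips (yield).
Governing: min(12.2, 17.7) = 12.2 kips → weld metal.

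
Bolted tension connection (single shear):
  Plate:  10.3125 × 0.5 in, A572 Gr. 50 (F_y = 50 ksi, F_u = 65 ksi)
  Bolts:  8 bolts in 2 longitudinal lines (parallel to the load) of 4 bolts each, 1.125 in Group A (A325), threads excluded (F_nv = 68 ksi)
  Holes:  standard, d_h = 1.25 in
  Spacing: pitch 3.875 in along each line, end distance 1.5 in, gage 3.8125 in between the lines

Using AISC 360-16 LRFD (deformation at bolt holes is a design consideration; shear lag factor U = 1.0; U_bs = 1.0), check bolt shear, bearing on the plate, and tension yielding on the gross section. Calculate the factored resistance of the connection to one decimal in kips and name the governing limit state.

Bolt shear: A_b = π(1.125)²/4 = 0.99402 in². φR_n = 0.75 × 68 × 0.99402 × 8 × 1 = 405.6 kips.
Bearing (0.5 in plate, F_u = 65 ksi): end bolts L_c = 1.5 − 1.25/2 = 0.875, R_n = min(1.2×0.875×0.5×65, 2.4×1.125×0.5×65) = 34.125 kips/bolt; interior L_c = 3.875 − 1.25 = 2.625, R_n = 87.75 kips/bolt. φR_n = 0.75 × (2×34.125 + 6×87.75) = 446.1 kips.
Tension yield (gross): A_g = 10.3125×0.5 = 5.1563 in². φR_n = 0.90 × 50 × 5.1563 = 232.0 kips.
Governing: min(405.6, 446.1, 232.0) = 232.0 kips → gross-section yield.

232.0 kips (gross-section yield governs)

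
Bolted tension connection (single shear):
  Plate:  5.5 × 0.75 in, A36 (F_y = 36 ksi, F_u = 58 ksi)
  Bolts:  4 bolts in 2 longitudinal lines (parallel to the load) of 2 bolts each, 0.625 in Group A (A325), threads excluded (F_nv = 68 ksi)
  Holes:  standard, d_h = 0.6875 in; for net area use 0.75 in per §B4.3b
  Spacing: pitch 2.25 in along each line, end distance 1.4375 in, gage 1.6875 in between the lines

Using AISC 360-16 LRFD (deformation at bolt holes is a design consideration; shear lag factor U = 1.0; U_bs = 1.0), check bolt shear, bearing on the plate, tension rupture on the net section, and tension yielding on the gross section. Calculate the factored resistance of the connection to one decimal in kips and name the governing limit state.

62.6 kips (bolt shear governs)

Bolt shear: A_b = π(0.625)²/4 = 0.3068 in². φR_n = 0.75 × 68 × 0.3068 × 4 × 1 = 62.6 kips.
Bearing (0.75 in plate, F_u = 58 ksi): end bolts L_c = 1.4375 − 0.6875/2 = 1.09375, R_n = min(1.2×1.09375×0.75×58, 2.4×0.625×0.75×58) = 57.094 kips/bolt; interior L_c = 2.25 − 0.6875 = 1.5625, R_n = 65.25 kips/bolt. φR_n = 0.75 × (2×57.094 + 2×65.25) = 183.5 kips.
Tension rupture (net): A_n = (5.5 − 2×0.75)×0.75 = 3 in² (U = 1.0, A_e = A_n). φR_n = 0.75 × 58 × 3 = 130.5 kips.
Tension yield (gross): A_g = 5.5×0.75 = 4.125 in². φR_n = 0.90 × 36 × 4.125 = 133.7 kips.
Governing: min(62.6, 183.5, 130.5, 133.7) = 62.6 kips → bolt shear.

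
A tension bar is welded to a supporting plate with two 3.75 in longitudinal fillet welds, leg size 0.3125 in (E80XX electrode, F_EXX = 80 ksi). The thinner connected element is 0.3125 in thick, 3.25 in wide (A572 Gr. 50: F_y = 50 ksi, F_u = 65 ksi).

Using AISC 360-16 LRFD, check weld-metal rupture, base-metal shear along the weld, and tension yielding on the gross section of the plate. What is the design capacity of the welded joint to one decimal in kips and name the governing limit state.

45.7 kips (gross-section yield governs)

Weld metal: throat = 0.707×0.3125 = 0.22094 in, L = 2×3.75 = 7.5 in. φR_n = 0.75 × 0.6 × 80 × 0.22094 × 7.5 = 59.7 kips.
Base metal shear (0.3125 in plate): yield φR_n = 1.0×0.6×50×0.3125×7.5 = 70.3 kips; rupture φR_n = 0.75×0.6×65×0.3125×7.5 = 68.6 kips; take 68.6 kips (rupture).
Tension yield (gross): A_g = 3.25×0.3125 = 1.0156 in². φR_n = 0.90 × 50 × 1.0156 = 45.7 kips.
Governing: min(59.7, 68.6, 45.7) = 45.7 kips → gross-section yield.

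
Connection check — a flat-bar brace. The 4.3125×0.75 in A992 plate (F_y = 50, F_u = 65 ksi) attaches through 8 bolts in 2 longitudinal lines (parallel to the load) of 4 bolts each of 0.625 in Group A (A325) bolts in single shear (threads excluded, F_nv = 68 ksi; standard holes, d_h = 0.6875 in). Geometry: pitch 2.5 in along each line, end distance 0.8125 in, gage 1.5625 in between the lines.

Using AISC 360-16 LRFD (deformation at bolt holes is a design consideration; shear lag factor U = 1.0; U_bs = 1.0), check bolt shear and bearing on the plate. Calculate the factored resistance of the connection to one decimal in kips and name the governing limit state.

Bolt shear: A_b = π(0.625)²/4 = 0.3068 in². φR_n = 0.75 × 68 × 0.3068 × 8 × 1 = 125.2 kips.
Bearing (0.75 in plate, F_u = 65 ksi): end bolts L_c = 0.8125 − 0.6875/2 = 0.46875, R_n = min(1.2×0.46875×0.75×65, 2.4×0.625×0.75×65) = 27.422 kips/bolt; interior L_c = 2.5 − 0.6875 = 1.8125, R_n = 73.125 kips/bolt. φR_n = 0.75 × (2×27.422 + 6×73.125) = 370.2 kips.
Governing: min(125.2, 370.2) = 125.2 kips → bolt shear.

125.2 kips (bolt shear governs)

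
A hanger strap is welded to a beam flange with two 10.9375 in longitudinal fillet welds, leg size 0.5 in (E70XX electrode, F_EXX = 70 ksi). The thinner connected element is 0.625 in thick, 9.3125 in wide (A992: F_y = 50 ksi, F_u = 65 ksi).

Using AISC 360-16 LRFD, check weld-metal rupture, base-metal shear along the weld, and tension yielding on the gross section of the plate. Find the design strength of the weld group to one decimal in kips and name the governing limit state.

Weld metal: throat = 0.707×0.5 = 0.3535 in, L = 2×10.9375 = 21.875 in. φR_n = 0.75 × 0.6 × 70 × 0.3535 × 21.875 = 243.6 kips.
Base metal shear (0.625 in plate): yield φR_n = 1.0×0.6×50×0.625×21.875 = 410.2 kips; rupture φR_n = 0.75×0.6×65×0.625×21.875 = 399.9 kips; take 399.9 kips (rupture).
Tension yield (gross): A_g = 9.3125×0.625 = 5.8203 in². φR_n = 0.90 × 50 × 5.8203 = 261.9 kips.
Governing: min(243.6, 399.9, 261.9) = 243.6 kips → weld metal.

243.6 kips (weld metal governs)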